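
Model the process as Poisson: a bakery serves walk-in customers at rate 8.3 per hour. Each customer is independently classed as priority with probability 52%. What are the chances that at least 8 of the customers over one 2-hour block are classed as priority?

0.6313

Thinning: the customers that are classed as priority themselves form a Poisson process with rate 0.52 × 8.3 = 4.316 per hour.
Over the interval, μ = 4.316 × 2 = 8.632 (a 2-hour block = 2 hours).
P(N ≥ 8) = 1 − P(N ≤ 7) ≈ 0.6313.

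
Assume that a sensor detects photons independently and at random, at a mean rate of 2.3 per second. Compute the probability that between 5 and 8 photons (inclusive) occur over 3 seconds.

0.5597

Over the interval, μ = 2.3 × 3 = 6.9 (3 seconds).
P(5 ≤ N ≤ 8) = Σ_{j=5}^{8} e^(−6.9) · 6.9^j/j! ≈ 0.5597.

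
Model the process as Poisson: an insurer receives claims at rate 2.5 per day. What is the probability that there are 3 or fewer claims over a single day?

0.7576

With mean μ = 2.5 per day,
P(N ≤ 3) = Σ_{j=0}^{3} e^(−μ) μ^j/j! ≈ 0.7576.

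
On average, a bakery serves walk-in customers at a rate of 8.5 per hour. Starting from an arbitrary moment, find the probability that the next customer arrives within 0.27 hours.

Inter-arrival times are exponential with rate λ = 8.5 per hour.
P(T ≤ 0.27) = 1 − e^(−λt) = 1 − e^(−8.5 × 0.27) = 1 − e^(−2.295) ≈ 0.8992.

0.8992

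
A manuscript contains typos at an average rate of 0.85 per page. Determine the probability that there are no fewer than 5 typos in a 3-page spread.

Over the interval, μ = 0.85 × 3 = 2.55 (a 3-page spread = 3 pages).
P(N ≥ 5) = 1 − P(N ≤ 4) = 1 − Σ_{j=0}^{4} e^(−μ) μ^j/j! ≈ 0.1156.

0.1156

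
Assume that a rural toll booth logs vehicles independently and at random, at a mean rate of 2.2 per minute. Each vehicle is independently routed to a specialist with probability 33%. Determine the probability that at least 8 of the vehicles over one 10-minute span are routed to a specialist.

Thinning: the vehicles that are routed to a specialist themselves form a Poisson process with rate 0.33 × 2.2 = 0.726 per minute.
Over the interval, μ = 0.726 × 10 = 7.26 (a 10-minute span = 10 minutes).
P(N ≥ 8) = 1 − P(N ≤ 7) ≈ 0.4400.

0.4400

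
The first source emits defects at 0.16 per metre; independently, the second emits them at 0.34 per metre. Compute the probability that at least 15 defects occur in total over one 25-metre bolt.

Independent Poisson processes superpose: combined rate λ = 0.16 + 0.34 = 0.5 per metre.
Over the interval, μ = 0.5 × 25 = 12.5 (a 25-metre bolt = 25 metres).
P(N ≥ 15) = 1 − P(N ≤ 14) ≈ 0.2750.

0.2750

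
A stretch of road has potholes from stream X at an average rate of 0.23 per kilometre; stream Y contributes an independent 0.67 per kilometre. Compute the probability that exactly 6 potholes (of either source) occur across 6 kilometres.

Independent Poisson processes superpose: combined rate λ = 0.23 + 0.67 = 0.9 per kilometre.
Over the interval, μ = 0.9 × 6 = 5.4 (6 kilometres).
P(N = 6) = e^(−5.4) · 5.4^6/6! ≈ 0.1555.

0.1555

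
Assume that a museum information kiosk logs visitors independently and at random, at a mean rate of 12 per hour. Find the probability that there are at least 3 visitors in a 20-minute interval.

0.7619

Over the interval, μ = 12 × 1/3 = 4 (a 20-minute interval = 1/3 hours).
P(N ≥ 3) = 1 − P(N ≤ 2) = 1 − Σ_{j=0}^{2} e^(−μ) μ^j/j! ≈ 0.7619.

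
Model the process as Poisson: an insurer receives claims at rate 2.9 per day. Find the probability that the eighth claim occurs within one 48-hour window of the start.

Over the interval, μ = 2.9 × 2 = 5.8 (a 48-hour window = 2 days).
The eighth arrival falls in the interval iff at least 8 events occur there: P(S_8 ≤ t) = P(N ≥ 8) = 1 − P(N ≤ 7) ≈ 0.2290.

0.2290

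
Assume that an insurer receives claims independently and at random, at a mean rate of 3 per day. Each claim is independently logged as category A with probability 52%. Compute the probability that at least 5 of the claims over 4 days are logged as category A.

Thinning: the claims that are logged as category A themselves form a Poisson process with rate 0.52 × 3 = 1.56 per day.
Over the interval, μ = 1.56 × 4 = 6.24 (4 days).
P(N ≥ 5) = 1 − P(N ≤ 4) ≈ 0.7458.

0.7458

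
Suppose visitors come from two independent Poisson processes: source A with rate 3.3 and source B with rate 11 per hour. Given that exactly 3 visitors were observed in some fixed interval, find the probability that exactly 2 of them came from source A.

Given the total, each event is independently from source A with probability p = λ_A/(λ_A+λ_B) = 3.3/14.3 ≈ 0.2308.
So K ~ Binomial(3, 3.3/14.3): P(K = 2) = C(3,2) · (3.3/14.3)^2 · (11/14.3)^1 ≈ 0.1229.

0.1229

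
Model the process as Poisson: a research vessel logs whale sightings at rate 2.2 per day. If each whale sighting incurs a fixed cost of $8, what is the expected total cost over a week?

$123.2

E[N] = 2.2 × 7 = 15.4 (a week = 7 days); E[cost] = 15.4 × $8 = $123.2.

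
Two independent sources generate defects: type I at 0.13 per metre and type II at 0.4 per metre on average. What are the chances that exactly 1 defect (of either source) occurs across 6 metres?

Independent Poisson processes superpose: combined rate λ = 0.13 + 0.4 = 0.53 per metre.
Over the interval, μ = 0.53 × 6 = 3.18 (6 metres).
P(N = 1) = e^(−3.18) · 3.18^1/1! ≈ 0.1322.

0.1322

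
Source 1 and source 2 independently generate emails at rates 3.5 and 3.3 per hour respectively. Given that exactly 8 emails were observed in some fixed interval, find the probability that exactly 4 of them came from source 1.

0.2725

Given the total, each event is independently from source 1 with probability p = λ_1/(λ_1+λ_2) = 3.5/6.8 ≈ 0.5147.
So K ~ Binomial(8, 3.5/6.8): P(K = 4) = C(8,4) · (3.5/6.8)^4 · (3.3/6.8)^4 ≈ 0.2725.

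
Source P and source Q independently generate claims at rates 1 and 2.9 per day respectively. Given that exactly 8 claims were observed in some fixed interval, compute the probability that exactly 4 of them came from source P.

Given the total, each event is independently from source P with probability p = λ_P/(λ_P+λ_Q) = 1/3.9 ≈ 0.2564.
So K ~ Binomial(8, 1/3.9): P(K = 4) = C(8,4) · (1/3.9)^4 · (2.9/3.9)^4 ≈ 0.0925.

0.0925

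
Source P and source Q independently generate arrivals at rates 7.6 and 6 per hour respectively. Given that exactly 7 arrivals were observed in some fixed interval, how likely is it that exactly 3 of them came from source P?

Given the total, each event is independently from source P with probability p = λ_P/(λ_P+λ_Q) = 7.6/13.6 ≈ 0.5588.
So K ~ Binomial(7, 7.6/13.6): P(K = 3) = C(7,3) · (7.6/13.6)^3 · (6/13.6)^4 ≈ 0.2314.

0.2314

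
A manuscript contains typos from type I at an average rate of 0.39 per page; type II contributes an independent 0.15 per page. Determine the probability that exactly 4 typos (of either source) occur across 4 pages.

0.1046

Independent Poisson processes superpose: combined rate λ = 0.39 + 0.15 = 0.54 per page.
Over the interval, μ = 0.54 × 4 = 2.16 (4 pages).
P(N = 4) = e^(−2.16) · 2.16^4/4! ≈ 0.1046.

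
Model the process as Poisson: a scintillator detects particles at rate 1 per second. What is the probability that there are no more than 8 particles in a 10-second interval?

Over the interval, μ = 1 × 10 = 10 (a 10-second interval = 10 seconds).
P(N ≤ 8) = Σ_{j=0}^{8} e^(−μ) μ^j/j! ≈ 0.3328.

0.3328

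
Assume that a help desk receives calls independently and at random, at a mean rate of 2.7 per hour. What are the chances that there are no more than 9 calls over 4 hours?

Over the interval, μ = 2.7 × 4 = 10.8 (4 hours).
P(N ≤ 9) = Σ_{j=0}^{9} e^(−μ) μ^j/j! ≈ 0.3626.

0.3626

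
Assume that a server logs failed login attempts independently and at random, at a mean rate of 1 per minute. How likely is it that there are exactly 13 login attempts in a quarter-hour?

0.0956

Over the interval, μ = 1 × 15 = 15 (a quarter-hour = 15 minutes).
P(N = 13) = e^(−μ) μ^13/13! = e^(−15) · 15^13/6227020800 ≈ 0.0956.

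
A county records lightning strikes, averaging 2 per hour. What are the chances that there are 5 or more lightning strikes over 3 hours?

Over the interval, μ = 2 × 3 = 6 (3 hours).
P(N ≥ 5) = 1 − P(N ≤ 4) = 1 − Σ_{j=0}^{4} e^(−μ) μ^j/j! ≈ 0.7149.

0.7149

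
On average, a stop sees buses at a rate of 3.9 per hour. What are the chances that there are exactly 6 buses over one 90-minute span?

0.1603

Over the interval, μ = 3.9 × 1.5 = 5.85 (a 90-minute span = 1.5 hours).
P(N = 6) = e^(−μ) μ^6/6! = e^(−5.85) · 5.85^6/720 ≈ 0.1603.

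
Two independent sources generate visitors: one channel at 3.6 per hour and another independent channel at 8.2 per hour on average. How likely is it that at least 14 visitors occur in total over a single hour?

0.2975

Independent Poisson processes superpose: combined rate λ = 3.6 + 8.2 = 11.8 per hour.
So μ = 11.8.
P(N ≥ 14) = 1 − P(N ≤ 13) ≈ 0.2975.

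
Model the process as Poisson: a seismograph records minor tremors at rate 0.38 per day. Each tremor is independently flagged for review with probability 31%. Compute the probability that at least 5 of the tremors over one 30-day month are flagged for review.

0.2810

Thinning: the tremors that are flagged for review themselves form a Poisson process with rate 0.31 × 0.38 = 0.1178 per day.
Over the interval, μ = 0.1178 × 30 = 3.534 (a 30-day month = 30 days).
P(N ≥ 5) = 1 − P(N ≤ 4) ≈ 0.2810.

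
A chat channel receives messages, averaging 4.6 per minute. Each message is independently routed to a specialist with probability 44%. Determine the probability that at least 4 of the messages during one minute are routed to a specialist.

0.1472

Thinning: the messages that are routed to a specialist themselves form a Poisson process with rate 0.44 × 4.6 = 2.024 per minute.
So μ = 2.024.
P(N ≥ 4) = 1 − P(N ≤ 3) ≈ 0.1472.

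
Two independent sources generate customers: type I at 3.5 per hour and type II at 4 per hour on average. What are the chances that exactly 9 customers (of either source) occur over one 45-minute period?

Independent Poisson processes superpose: combined rate λ = 3.5 + 4 = 7.5 per hour.
Over the interval, μ = 7.5 × 0.75 = 5.625 (a 45-minute period = 0.75 hours).
P(N = 9) = e^(−5.625) · 5.625^9/9! ≈ 0.0560.

0.0560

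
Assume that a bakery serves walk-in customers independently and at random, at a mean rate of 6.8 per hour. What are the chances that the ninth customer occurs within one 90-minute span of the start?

0.6892

Over the interval, μ = 6.8 × 1.5 = 10.2 (a 90-minute span = 1.5 hours).
The ninth arrival falls in the interval iff at least 9 events occur there: P(S_9 ≤ t) = P(N ≥ 9) = 1 − P(N ≤ 8) ≈ 0.6892.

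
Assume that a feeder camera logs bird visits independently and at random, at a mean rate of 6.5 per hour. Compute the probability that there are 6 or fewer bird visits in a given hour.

0.5265

With mean μ = 6.5 per hour,
P(N ≤ 6) = Σ_{j=0}^{6} e^(−μ) μ^j/j! ≈ 0.5265.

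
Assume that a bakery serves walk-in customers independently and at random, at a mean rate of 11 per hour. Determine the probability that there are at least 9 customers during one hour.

With mean μ = 11 per hour,
P(N ≥ 9) = 1 − P(N ≤ 8) = 1 − Σ_{j=0}^{8} e^(−μ) μ^j/j! ≈ 0.7680.

0.7680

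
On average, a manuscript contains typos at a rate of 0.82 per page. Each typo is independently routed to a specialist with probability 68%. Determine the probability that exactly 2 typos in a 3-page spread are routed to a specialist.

0.2626

Thinning: the typos that are routed to a specialist themselves form a Poisson process with rate 0.68 × 0.82 = 0.5576 per page.
Over the interval, μ = 0.5576 × 3 = 1.6728 (a 3-page spread = 3 pages).
P(N = 2) = e^(−1.6728) · 1.6728^2/2! ≈ 0.2626.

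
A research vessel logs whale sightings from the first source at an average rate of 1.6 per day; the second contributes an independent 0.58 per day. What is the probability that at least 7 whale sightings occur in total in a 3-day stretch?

Independent Poisson processes superpose: combined rate λ = 1.6 + 0.58 = 2.18 per day.
Over the interval, μ = 2.18 × 3 = 6.54 (a 3-day stretch = 3 days).
P(N ≥ 7) = 1 − P(N ≤ 6) ≈ 0.4798.

0.4798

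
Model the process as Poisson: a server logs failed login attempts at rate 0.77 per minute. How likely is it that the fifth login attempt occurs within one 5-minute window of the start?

Over the interval, μ = 0.77 × 5 = 3.85 (a 5-minute window = 5 minutes).
The fifth arrival falls in the interval iff at least 5 events occur there: P(S_5 ≤ t) = P(N ≥ 5) = 1 − P(N ≤ 4) ≈ 0.3419.

0.3419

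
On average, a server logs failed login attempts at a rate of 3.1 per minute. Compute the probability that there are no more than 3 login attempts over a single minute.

0.6248

With mean μ = 3.1 per minute,
P(N ≤ 3) = Σ_{j=0}^{3} e^(−μ) μ^j/j! ≈ 0.6248.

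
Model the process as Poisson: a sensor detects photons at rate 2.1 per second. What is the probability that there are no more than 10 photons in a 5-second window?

0.5207

Over the interval, μ = 2.1 × 5 = 10.5 (a 5-second window = 5 seconds).
P(N ≤ 10) = Σ_{j=0}^{10} e^(−μ) μ^j/j! ≈ 0.5207.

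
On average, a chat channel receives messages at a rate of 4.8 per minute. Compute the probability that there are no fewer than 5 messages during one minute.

0.5237

With mean μ = 4.8 per minute,
P(N ≥ 5) = 1 − P(N ≤ 4) = 1 − Σ_{j=0}^{4} e^(−μ) μ^j/j! ≈ 0.5237.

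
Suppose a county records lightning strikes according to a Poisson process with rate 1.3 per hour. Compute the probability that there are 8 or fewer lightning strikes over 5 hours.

Over the interval, μ = 1.3 × 5 = 6.5 (5 hours).
P(N ≤ 8) = Σ_{j=0}^{8} e^(−μ) μ^j/j! ≈ 0.7916.

0.7916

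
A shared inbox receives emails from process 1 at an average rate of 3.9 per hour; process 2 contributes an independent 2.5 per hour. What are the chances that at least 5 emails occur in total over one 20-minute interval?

Independent Poisson processes superpose: combined rate λ = 3.9 + 2.5 = 6.4 per hour.
Over the interval, μ = 6.4 × 1/3 ≈ 2.13333 (a 20-minute interval = 1/3 hours).
P(N ≥ 5) = 1 − P(N ≤ 4) ≈ 0.0655.

0.0655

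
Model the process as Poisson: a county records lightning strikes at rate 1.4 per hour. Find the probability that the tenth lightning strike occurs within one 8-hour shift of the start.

Over the interval, μ = 1.4 × 8 = 11.2 (an 8-hour shift = 8 hours).
The tenth arrival falls in the interval iff at least 10 events occur there: P(S_10 ≤ t) = P(N ≥ 10) = 1 − P(N ≤ 9) ≈ 0.6808.

0.6808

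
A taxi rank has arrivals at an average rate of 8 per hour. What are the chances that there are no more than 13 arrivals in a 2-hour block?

Over the interval, μ = 8 × 2 = 16 (a 2-hour block = 2 hours).
P(N ≤ 13) = Σ_{j=0}^{13} e^(−μ) μ^j/j! ≈ 0.2745.

0.2745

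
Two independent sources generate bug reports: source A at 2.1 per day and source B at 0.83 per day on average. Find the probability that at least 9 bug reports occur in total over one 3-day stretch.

0.5164

Independent Poisson processes superpose: combined rate λ = 2.1 + 0.83 = 2.93 per day.
Over the interval, μ = 2.93 × 3 = 8.79 (a 3-day stretch = 3 days).
P(N ≥ 9) = 1 − P(N ≤ 8) ≈ 0.5164.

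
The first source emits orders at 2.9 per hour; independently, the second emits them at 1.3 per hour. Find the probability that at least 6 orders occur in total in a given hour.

0.2469

Independent Poisson processes superpose: combined rate λ = 2.9 + 1.3 = 4.2 per hour.
So μ = 4.2.
P(N ≥ 6) = 1 − P(N ≤ 5) ≈ 0.2469.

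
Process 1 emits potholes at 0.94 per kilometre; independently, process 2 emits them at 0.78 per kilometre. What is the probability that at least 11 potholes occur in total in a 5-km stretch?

0.2478

Independent Poisson processes superpose: combined rate λ = 0.94 + 0.78 = 1.72 per kilometre.
Over the interval, μ = 1.72 × 5 = 8.6 (a 5-km stretch = 5 kilometres).
P(N ≥ 11) = 1 − P(N ≤ 10) ≈ 0.2478.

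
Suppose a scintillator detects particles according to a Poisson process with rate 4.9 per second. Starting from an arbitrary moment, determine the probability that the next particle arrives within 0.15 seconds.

0.5205

Inter-arrival times are exponential with rate λ = 4.9 per second.
P(T ≤ 0.15) = 1 − e^(−λt) = 1 − e^(−4.9 × 0.15) = 1 − e^(−0.735) ≈ 0.5205.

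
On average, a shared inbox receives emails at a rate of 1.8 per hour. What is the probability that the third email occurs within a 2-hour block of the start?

0.6973

Over the interval, μ = 1.8 × 2 = 3.6 (a 2-hour block = 2 hours).
The third arrival falls in the interval iff at least 3 events occur there: P(S_3 ≤ t) = P(N ≥ 3) = 1 − P(N ≤ 2) ≈ 0.6973.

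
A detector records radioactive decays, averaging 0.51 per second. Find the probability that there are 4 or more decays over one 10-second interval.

Over the interval, μ = 0.51 × 10 = 5.1 (a 10-second interval = 10 seconds).
P(N ≥ 4) = 1 − P(N ≤ 3) = 1 − Σ_{j=0}^{3} e^(−μ) μ^j/j! ≈ 0.7487.

0.7487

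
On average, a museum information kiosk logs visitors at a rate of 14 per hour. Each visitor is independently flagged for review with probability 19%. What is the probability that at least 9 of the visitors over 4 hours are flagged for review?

0.7345

Thinning: the visitors that are flagged for review themselves form a Poisson process with rate 0.19 × 14 = 2.66 per hour.
Over the interval, μ = 2.66 × 4 = 10.64 (4 hours).
P(N ≥ 9) = 1 − P(N ≤ 8) ≈ 0.7345.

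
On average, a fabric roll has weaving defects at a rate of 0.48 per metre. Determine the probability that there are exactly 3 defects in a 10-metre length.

0.1517

Over the interval, μ = 0.48 × 10 = 4.8 (a 10-metre length = 10 metres).
P(N = 3) = e^(−μ) μ^3/3! = e^(−4.8) · 4.8^3/6 ≈ 0.1517.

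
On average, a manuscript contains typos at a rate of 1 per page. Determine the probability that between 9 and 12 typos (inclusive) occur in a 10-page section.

Over the interval, μ = 1 × 10 = 10 (a 10-page section = 10 pages).
P(9 ≤ N ≤ 12) = Σ_{j=9}^{12} e^(−10) · 10^j/j! ≈ 0.4587.

0.4587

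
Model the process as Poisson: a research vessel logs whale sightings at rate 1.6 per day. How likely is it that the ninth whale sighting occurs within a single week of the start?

0.7853

Over the interval, μ = 1.6 × 7 = 11.2 (a week = 7 days).
The ninth arrival falls in the interval iff at least 9 events occur there: P(S_9 ≤ t) = P(N ≥ 9) = 1 − P(N ≤ 8) ≈ 0.7853.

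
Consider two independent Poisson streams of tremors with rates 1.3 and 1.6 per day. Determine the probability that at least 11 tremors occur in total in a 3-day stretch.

0.2591

Independent Poisson processes superpose: combined rate λ = 1.3 + 1.6 = 2.9 per day.
Over the interval, μ = 2.9 × 3 = 8.7 (a 3-day stretch = 3 days).
P(N ≥ 11) = 1 − P(N ≤ 10) ≈ 0.2591.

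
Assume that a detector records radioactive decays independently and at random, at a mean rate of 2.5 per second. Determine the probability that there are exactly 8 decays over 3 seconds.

0.1373

Over the interval, μ = 2.5 × 3 = 7.5 (3 seconds).
P(N = 8) = e^(−μ) μ^8/8! = e^(−7.5) · 7.5^8/40320 ≈ 0.1373.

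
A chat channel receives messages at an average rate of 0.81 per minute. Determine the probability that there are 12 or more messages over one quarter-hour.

Over the interval, μ = 0.81 × 15 = 12.15 (a quarter-hour = 15 minutes).
P(N ≥ 12) = 1 − P(N ≤ 11) = 1 − Σ_{j=0}^{11} e^(−μ) μ^j/j! ≈ 0.5554.

0.5554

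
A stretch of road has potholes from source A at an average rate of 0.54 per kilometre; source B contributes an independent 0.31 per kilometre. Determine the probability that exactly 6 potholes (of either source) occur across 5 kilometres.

Independent Poisson processes superpose: combined rate λ = 0.54 + 0.31 = 0.85 per kilometre.
Over the interval, μ = 0.85 × 5 = 4.25 (5 kilometres).
P(N = 6) = e^(−4.25) · 4.25^6/6! ≈ 0.1167.

0.1167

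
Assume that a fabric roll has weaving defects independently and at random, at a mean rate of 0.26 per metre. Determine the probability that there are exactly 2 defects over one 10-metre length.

0.2510

Over the interval, μ = 0.26 × 10 = 2.6 (a 10-metre length = 10 metres).
P(N = 2) = e^(−μ) μ^2/2! = e^(−2.6) · 2.6^2/2 ≈ 0.2510.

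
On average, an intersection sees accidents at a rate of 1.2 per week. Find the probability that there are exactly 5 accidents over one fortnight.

0.0602

Over the interval, μ = 1.2 × 2 = 2.4 (a fortnight = 2 weeks).
P(N = 5) = e^(−μ) μ^5/5! = e^(−2.4) · 2.4^5/120 ≈ 0.0602.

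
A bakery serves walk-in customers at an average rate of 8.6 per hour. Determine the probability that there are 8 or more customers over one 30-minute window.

Over the interval, μ = 8.6 × 0.5 = 4.3 (a 30-minute window = 0.5 hours).
P(N ≥ 8) = 1 − P(N ≤ 7) = 1 − Σ_{j=0}^{7} e^(−μ) μ^j/j! ≈ 0.0710.

0.0710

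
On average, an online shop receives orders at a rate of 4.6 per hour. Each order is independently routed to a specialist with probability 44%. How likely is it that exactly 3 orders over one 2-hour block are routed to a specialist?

0.1930

Thinning: the orders that are routed to a specialist themselves form a Poisson process with rate 0.44 × 4.6 = 2.024 per hour.
Over the interval, μ = 2.024 × 2 = 4.048 (a 2-hour block = 2 hours).
P(N = 3) = e^(−4.048) · 4.048^3/3! ≈ 0.1930.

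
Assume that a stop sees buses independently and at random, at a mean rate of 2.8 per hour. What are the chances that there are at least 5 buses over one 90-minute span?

0.4102

Over the interval, μ = 2.8 × 1.5 = 4.2 (a 90-minute span = 1.5 hours).
P(N ≥ 5) = 1 − P(N ≤ 4) = 1 − Σ_{j=0}^{4} e^(−μ) μ^j/j! ≈ 0.4102.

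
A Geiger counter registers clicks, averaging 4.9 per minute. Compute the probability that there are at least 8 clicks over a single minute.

0.1231

With mean μ = 4.9 per minute,
P(N ≥ 8) = 1 − P(N ≤ 7) = 1 − Σ_{j=0}^{7} e^(−μ) μ^j/j! ≈ 0.1231.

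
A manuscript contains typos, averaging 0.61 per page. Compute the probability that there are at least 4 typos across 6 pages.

0.4975

Over the interval, μ = 0.61 × 6 = 3.66 (6 pages).
P(N ≥ 4) = 1 − P(N ≤ 3) = 1 − Σ_{j=0}^{3} e^(−μ) μ^j/j! ≈ 0.4975.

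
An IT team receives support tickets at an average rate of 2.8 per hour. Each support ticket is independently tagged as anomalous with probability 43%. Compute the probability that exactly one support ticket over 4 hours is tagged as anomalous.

Thinning: the support tickets that are tagged as anomalous themselves form a Poisson process with rate 0.43 × 2.8 = 1.204 per hour.
Over the interval, μ = 1.204 × 4 = 4.816 (4 hours).
P(N = 1) = e^(−4.816) · 4.816^1/1! ≈ 0.0390.

0.0390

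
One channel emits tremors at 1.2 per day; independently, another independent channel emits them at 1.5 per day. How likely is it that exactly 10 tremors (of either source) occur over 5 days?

Independent Poisson processes superpose: combined rate λ = 1.2 + 1.5 = 2.7 per day.
Over the interval, μ = 2.7 × 5 = 13.5 (5 days).
P(N = 10) = e^(−13.5) · 13.5^10/10! ≈ 0.0760.

0.0760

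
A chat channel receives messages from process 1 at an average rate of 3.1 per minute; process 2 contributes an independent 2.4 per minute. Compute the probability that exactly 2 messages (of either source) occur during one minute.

0.0618

Independent Poisson processes superpose: combined rate λ = 3.1 + 2.4 = 5.5 per minute.
So μ = 5.5.
P(N = 2) = e^(−5.5) · 5.5^2/2! ≈ 0.0618.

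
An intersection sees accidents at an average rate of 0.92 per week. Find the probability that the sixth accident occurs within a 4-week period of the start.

Over the interval, μ = 0.92 × 4 = 3.68 (a 4-week period = 4 weeks).
The sixth arrival falls in the interval iff at least 6 events occur there: P(S_6 ≤ t) = P(N ≥ 6) = 1 − P(N ≤ 5) ≈ 0.1671.

0.1671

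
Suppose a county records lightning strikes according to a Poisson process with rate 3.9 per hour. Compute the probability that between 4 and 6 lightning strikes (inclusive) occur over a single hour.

0.4462

With mean μ = 3.9 per hour,
P(4 ≤ N ≤ 6) = Σ_{j=4}^{6} e^(−3.9) · 3.9^j/j! ≈ 0.4462.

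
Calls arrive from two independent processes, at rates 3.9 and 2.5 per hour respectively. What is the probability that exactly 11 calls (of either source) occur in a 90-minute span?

0.1083

Independent Poisson processes superpose: combined rate λ = 3.9 + 2.5 = 6.4 per hour.
Over the interval, μ = 6.4 × 1.5 = 9.6 (a 90-minute span = 1.5 hours).
P(N = 11) = e^(−9.6) · 9.6^11/11! ≈ 0.1083.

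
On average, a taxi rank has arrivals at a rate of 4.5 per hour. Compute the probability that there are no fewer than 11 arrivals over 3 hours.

Over the interval, μ = 4.5 × 3 = 13.5 (3 hours).
P(N ≥ 11) = 1 − P(N ≤ 10) = 1 − Σ_{j=0}^{10} e^(−μ) μ^j/j! ≈ 0.7888.

0.7888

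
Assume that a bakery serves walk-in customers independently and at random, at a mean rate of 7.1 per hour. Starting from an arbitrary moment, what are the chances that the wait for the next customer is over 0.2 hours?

0.2417

The wait for the next event is exponential with rate λ = 7.1 per hour.
P(T > 0.2) = e^(−λt) = e^(−7.1 × 0.2) = e^(−1.42) ≈ 0.2417.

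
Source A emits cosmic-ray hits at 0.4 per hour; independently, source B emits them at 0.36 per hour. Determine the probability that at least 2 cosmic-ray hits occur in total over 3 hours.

0.6645

Independent Poisson processes superpose: combined rate λ = 0.4 + 0.36 = 0.76 per hour.
Over the interval, μ = 0.76 × 3 = 2.28 (3 hours).
P(N ≥ 2) = 1 − P(N ≤ 1) ≈ 0.6645.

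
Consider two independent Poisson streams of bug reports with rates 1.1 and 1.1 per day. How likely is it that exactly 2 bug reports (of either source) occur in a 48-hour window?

Independent Poisson processes superpose: combined rate λ = 1.1 + 1.1 = 2.2 per day.
Over the interval, μ = 2.2 × 2 = 4.4 (a 48-hour window = 2 days).
P(N = 2) = e^(−4.4) · 4.4^2/2! ≈ 0.1188.

0.1188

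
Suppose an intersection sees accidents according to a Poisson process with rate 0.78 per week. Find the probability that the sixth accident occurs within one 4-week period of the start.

0.0965

Over the interval, μ = 0.78 × 4 = 3.12 (a 4-week period = 4 weeks).
The sixth arrival falls in the interval iff at least 6 events occur there: P(S_6 ≤ t) = P(N ≥ 6) = 1 − P(N ≤ 5) ≈ 0.0965.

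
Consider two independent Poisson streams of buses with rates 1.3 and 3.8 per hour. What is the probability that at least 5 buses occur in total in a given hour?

Independent Poisson processes superpose: combined rate λ = 1.3 + 3.8 = 5.1 per hour.
So μ = 5.1.
P(N ≥ 5) = 1 − P(N ≤ 4) ≈ 0.5769.

0.5769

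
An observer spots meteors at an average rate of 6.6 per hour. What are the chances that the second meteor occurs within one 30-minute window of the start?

0.8414

Over the interval, μ = 6.6 × 0.5 = 3.3 (a 30-minute window = 0.5 hours).
The second arrival falls in the interval iff at least 2 events occur there: P(S_2 ≤ t) = P(N ≥ 2) = 1 − P(N ≤ 1) ≈ 0.8414.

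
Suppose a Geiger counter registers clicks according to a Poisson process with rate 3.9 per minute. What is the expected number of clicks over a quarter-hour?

E[N] = λt = 3.9 × 15 = 58.5 (a quarter-hour = 15 minutes).

58.5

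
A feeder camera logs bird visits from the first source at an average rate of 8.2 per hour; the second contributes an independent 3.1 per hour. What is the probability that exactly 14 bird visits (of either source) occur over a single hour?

Independent Poisson processes superpose: combined rate λ = 8.2 + 3.1 = 11.3 per hour.
So μ = 11.3.
P(N = 14) = e^(−11.3) · 11.3^14/14! ≈ 0.0786.

0.0786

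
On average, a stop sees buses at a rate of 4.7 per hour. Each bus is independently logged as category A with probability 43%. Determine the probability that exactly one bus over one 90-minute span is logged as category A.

Thinning: the buses that are logged as category A themselves form a Poisson process with rate 0.43 × 4.7 = 2.021 per hour.
Over the interval, μ = 2.021 × 1.5 = 3.0315 (a 90-minute span = 1.5 hours).
P(N = 1) = e^(−3.0315) · 3.0315^1/1! ≈ 0.1462.

0.1462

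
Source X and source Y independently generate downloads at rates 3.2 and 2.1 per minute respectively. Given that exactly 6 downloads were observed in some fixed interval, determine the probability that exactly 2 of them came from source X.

0.1348

Given the total, each event is independently from source X with probability p = λ_X/(λ_X+λ_Y) = 3.2/5.3 ≈ 0.6038.
So K ~ Binomial(6, 3.2/5.3): P(K = 2) = C(6,2) · (3.2/5.3)^2 · (2.1/5.3)^4 ≈ 0.1348.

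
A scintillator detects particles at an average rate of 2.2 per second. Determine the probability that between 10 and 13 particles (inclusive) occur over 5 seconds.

0.4408

Over the interval, μ = 2.2 × 5 = 11 (5 seconds).
P(10 ≤ N ≤ 13) = Σ_{j=10}^{13} e^(−11) · 11^j/j! ≈ 0.4408.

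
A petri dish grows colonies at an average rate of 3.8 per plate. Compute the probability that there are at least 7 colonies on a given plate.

With mean μ = 3.8 per plate,
P(N ≥ 7) = 1 − P(N ≤ 6) = 1 − Σ_{j=0}^{6} e^(−μ) μ^j/j! ≈ 0.0909.

0.0909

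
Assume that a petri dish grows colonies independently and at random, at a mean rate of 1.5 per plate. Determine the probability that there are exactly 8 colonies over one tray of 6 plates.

0.1318

Over the interval, μ = 1.5 × 6 = 9 (a tray of 6 plates = 6 plates).
P(N = 8) = e^(−μ) μ^8/8! = e^(−9) · 9^8/40320 ≈ 0.1318.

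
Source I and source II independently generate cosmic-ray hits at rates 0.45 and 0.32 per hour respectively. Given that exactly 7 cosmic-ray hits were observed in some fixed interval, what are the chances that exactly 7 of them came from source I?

Given the total, each event is independently from source I with probability p = λ_I/(λ_I+λ_II) = 0.45/0.77 ≈ 0.5844.
So K ~ Binomial(7, 0.45/0.77): P(K = 7) = C(7,7) · (0.45/0.77)^7 · (0.32/0.77)^0 ≈ 0.0233.

0.0233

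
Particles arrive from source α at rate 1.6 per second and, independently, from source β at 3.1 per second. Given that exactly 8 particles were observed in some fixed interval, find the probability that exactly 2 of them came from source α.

Given the total, each event is independently from source α with probability p = λ_α/(λ_α+λ_β) = 1.6/4.7 ≈ 0.3404.
So K ~ Binomial(8, 1.6/4.7): P(K = 2) = C(8,2) · (1.6/4.7)^2 · (3.1/4.7)^6 ≈ 0.2672.

0.2672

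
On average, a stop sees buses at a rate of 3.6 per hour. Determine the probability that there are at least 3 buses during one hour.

0.6973

With mean μ = 3.6 per hour,
P(N ≥ 3) = 1 − P(N ≤ 2) = 1 − Σ_{j=0}^{2} e^(−μ) μ^j/j! ≈ 0.6973.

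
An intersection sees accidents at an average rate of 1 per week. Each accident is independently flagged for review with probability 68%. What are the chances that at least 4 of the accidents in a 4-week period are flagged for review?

0.2903

Thinning: the accidents that are flagged for review themselves form a Poisson process with rate 0.68 × 1 = 0.68 per week.
Over the interval, μ = 0.68 × 4 = 2.72 (a 4-week period = 4 weeks).
P(N ≥ 4) = 1 − P(N ≤ 3) ≈ 0.2903.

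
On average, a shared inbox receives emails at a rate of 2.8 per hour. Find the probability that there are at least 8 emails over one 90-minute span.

0.0639

Over the interval, μ = 2.8 × 1.5 = 4.2 (a 90-minute span = 1.5 hours).
P(N ≥ 8) = 1 − P(N ≤ 7) = 1 − Σ_{j=0}^{7} e^(−μ) μ^j/j! ≈ 0.0639.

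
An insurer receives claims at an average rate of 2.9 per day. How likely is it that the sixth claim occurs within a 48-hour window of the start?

Over the interval, μ = 2.9 × 2 = 5.8 (a 48-hour window = 2 days).
The sixth arrival falls in the interval iff at least 6 events occur there: P(S_6 ≤ t) = P(N ≥ 6) = 1 − P(N ≤ 5) ≈ 0.5217.

0.5217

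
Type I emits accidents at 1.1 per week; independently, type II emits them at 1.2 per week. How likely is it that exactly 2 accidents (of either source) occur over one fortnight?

0.1063

Independent Poisson processes superpose: combined rate λ = 1.1 + 1.2 = 2.3 per week.
Over the interval, μ = 2.3 × 2 = 4.6 (a fortnight = 2 weeks).
P(N = 2) = e^(−4.6) · 4.6^2/2! ≈ 0.1063.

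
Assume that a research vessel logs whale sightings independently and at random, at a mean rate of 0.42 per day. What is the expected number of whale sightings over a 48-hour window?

0.84

E[N] = λt = 0.42 × 2 = 0.84 (a 48-hour window = 2 days).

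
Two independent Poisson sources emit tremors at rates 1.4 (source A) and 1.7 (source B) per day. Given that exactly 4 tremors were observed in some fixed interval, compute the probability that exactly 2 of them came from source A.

0.3680

Given the total, each event is independently from source A with probability p = λ_A/(λ_A+λ_B) = 1.4/3.1 ≈ 0.4516.
So K ~ Binomial(4, 1.4/3.1): P(K = 2) = C(4,2) · (1.4/3.1)^2 · (1.7/3.1)^2 ≈ 0.3680.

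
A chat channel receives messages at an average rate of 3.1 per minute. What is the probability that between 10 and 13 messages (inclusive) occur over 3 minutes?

0.3621

Over the interval, μ = 3.1 × 3 = 9.3 (3 minutes).
P(10 ≤ N ≤ 13) = Σ_{j=10}^{13} e^(−9.3) · 9.3^j/j! ≈ 0.3621.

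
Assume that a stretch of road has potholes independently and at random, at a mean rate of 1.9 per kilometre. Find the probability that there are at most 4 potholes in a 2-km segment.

0.6678

Over the interval, μ = 1.9 × 2 = 3.8 (a 2-km segment = 2 kilometres).
P(N ≤ 4) = Σ_{j=0}^{4} e^(−μ) μ^j/j! ≈ 0.6678.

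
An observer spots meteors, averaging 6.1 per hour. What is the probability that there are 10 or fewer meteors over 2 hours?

0.3266

Over the interval, μ = 6.1 × 2 = 12.2 (2 hours).
P(N ≤ 10) = Σ_{j=0}^{10} e^(−μ) μ^j/j! ≈ 0.3266.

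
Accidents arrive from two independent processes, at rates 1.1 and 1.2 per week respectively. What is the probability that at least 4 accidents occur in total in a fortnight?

Independent Poisson processes superpose: combined rate λ = 1.1 + 1.2 = 2.3 per week.
Over the interval, μ = 2.3 × 2 = 4.6 (a fortnight = 2 weeks).
P(N ≥ 4) = 1 − P(N ≤ 3) ≈ 0.6743.

0.6743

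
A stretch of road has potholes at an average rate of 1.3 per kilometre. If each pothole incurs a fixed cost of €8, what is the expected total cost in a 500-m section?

E[N] = 1.3 × 0.5 = 0.65 (a 500-m section = 0.5 kilometres); E[cost] = 0.65 × €8 = €5.2.

€5.2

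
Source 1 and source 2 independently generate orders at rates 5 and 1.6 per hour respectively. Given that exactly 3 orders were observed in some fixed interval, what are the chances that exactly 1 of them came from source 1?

Given the total, each event is independently from source 1 with probability p = λ_1/(λ_1+λ_2) = 5/6.6 ≈ 0.7576.
So K ~ Binomial(3, 5/6.6): P(K = 1) = C(3,1) · (5/6.6)^1 · (1.6/6.6)^2 ≈ 0.1336.

0.1336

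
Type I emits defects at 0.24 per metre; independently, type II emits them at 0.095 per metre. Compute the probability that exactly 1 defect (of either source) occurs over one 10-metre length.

0.1175

Independent Poisson processes superpose: combined rate λ = 0.24 + 0.095 = 0.335 per metre.
Over the interval, μ = 0.335 × 10 = 3.35 (a 10-metre length = 10 metres).
P(N = 1) = e^(−3.35) · 3.35^1/1! ≈ 0.1175.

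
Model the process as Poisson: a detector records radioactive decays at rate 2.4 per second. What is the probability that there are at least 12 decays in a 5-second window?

0.5384

Over the interval, μ = 2.4 × 5 = 12 (a 5-second window = 5 seconds).
P(N ≥ 12) = 1 − P(N ≤ 11) = 1 − Σ_{j=0}^{11} e^(−μ) μ^j/j! ≈ 0.5384.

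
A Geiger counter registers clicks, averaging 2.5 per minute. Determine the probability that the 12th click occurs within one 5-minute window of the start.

0.5942

Over the interval, μ = 2.5 × 5 = 12.5 (a 5-minute window = 5 minutes).
The 12th arrival falls in the interval iff at least 12 events occur there: P(S_12 ≤ t) = P(N ≥ 12) = 1 − P(N ≤ 11) ≈ 0.5942.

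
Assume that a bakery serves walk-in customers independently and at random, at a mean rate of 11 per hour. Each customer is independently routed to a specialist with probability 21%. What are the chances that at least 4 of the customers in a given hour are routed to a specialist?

Thinning: the customers that are routed to a specialist themselves form a Poisson process with rate 0.21 × 11 = 2.31 per hour.
So μ = 2.31.
P(N ≥ 4) = 1 − P(N ≤ 3) ≈ 0.2027.

0.2027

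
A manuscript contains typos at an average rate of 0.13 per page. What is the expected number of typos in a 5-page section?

E[N] = λt = 0.13 × 5 = 0.65 (a 5-page section = 5 pages).

0.65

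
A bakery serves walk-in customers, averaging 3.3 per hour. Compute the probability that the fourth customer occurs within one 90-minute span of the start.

Over the interval, μ = 3.3 × 1.5 = 4.95 (a 90-minute span = 1.5 hours).
The fourth arrival falls in the interval iff at least 4 events occur there: P(S_4 ≤ t) = P(N ≥ 4) = 1 − P(N ≤ 3) ≈ 0.7279.

0.7279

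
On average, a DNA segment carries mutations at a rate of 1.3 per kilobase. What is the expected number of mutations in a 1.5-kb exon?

E[N] = λt = 1.3 × 1.5 = 1.95 (a 1.5-kb exon = 1.5 kilobases).

1.95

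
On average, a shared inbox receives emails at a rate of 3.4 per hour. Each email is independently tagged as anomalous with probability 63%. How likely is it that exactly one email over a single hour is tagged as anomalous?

0.2515

Thinning: the emails that are tagged as anomalous themselves form a Poisson process with rate 0.63 × 3.4 = 2.142 per hour.
So μ = 2.142.
P(N = 1) = e^(−2.142) · 2.142^1/1! ≈ 0.2515.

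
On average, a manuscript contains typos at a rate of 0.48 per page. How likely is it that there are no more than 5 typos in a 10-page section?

Over the interval, μ = 0.48 × 10 = 4.8 (a 10-page section = 10 pages).
P(N ≤ 5) = Σ_{j=0}^{5} e^(−μ) μ^j/j! ≈ 0.6510.

0.6510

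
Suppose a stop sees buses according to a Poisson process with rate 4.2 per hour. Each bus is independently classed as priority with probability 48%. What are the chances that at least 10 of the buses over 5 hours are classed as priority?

0.5520

Thinning: the buses that are classed as priority themselves form a Poisson process with rate 0.48 × 4.2 = 2.016 per hour.
Over the interval, μ = 2.016 × 5 = 10.08 (5 hours).
P(N ≥ 10) = 1 − P(N ≤ 9) ≈ 0.5520.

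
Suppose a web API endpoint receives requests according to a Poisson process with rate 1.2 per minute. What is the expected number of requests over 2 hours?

144

E[N] = λt = 1.2 × 120 = 144 (2 hours = 120 minutes).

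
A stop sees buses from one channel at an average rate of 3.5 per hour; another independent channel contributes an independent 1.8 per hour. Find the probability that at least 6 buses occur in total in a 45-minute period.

0.2110

Independent Poisson processes superpose: combined rate λ = 3.5 + 1.8 = 5.3 per hour.
Over the interval, μ = 5.3 × 0.75 = 3.975 (a 45-minute period = 0.75 hours).
P(N ≥ 6) = 1 − P(N ≤ 5) ≈ 0.2110.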